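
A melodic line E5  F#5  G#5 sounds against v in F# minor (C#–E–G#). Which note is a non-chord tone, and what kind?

The harmony at that moment is C# minor triad (C#, E, G#); F#5 is not a chord tone.
It is approached by step up from E5 and left by step up to G#5.
Step in, step out in the same direction — a passing tone.

F#5 is a passing tone.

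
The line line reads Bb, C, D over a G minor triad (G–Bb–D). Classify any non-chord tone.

The harmony at that moment is G minor triad (G, Bb, D); C is not a chord tone.
It is approached by step up from Bb and left by step up to D.
Step in, step out in the same direction — a passing tone.

C is a passing tone.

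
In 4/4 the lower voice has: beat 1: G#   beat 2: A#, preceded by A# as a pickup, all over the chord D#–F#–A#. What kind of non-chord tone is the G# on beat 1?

Lower neighbor tone.

The harmony at that moment is D# minor triad (D#, F#, A#); G# is not a chord tone.
It is approached by step down from A# and left by step up to A#.
Step away and step back to the same note — a neighbor tone (lower neighbor).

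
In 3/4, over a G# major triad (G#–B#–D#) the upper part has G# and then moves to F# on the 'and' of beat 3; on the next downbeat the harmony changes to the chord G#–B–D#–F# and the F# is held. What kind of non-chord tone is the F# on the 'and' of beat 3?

The harmony at that moment is G# major triad (G#, B#, D#); F# is not a chord tone.
It is approached by step down from G# and then sustained as the same pitch into the next harmony.
Arriving early and becoming a chord tone when the harmony changes — an anticipation.

Anticipation.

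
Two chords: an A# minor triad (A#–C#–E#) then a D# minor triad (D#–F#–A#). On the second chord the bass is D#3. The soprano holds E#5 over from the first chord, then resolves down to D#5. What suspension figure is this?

At the second chord the bass is D#3. The suspended E#5 lies a ninth above the bass; after resolving down by step to D#5, the interval above the bass becomes an octave.
Suspension figures are named by those two intervals: 9–8.

9–8 suspension.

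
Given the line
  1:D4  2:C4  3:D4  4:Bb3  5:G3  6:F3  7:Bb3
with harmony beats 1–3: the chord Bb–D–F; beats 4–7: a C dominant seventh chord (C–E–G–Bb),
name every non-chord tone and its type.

C4 (beat 2) — neighbor tone; F3 (beat 6) — escape tone.

The harmony at that moment is Bb major triad (Bb, D, F); C4 is not a chord tone.
It is approached by step down from D4 and left by step up to D4.
Step away and step back to the same note — a neighbor tone (lower neighbor).
The harmony at that moment is C dominant seventh chord (C, E, G, Bb); F3 is not a chord tone.
It is approached by step down from G3 and left by leap up to Bb3.
Step in, leap out — an escape tone.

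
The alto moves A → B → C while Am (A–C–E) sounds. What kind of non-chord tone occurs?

B is a passing tone.

The harmony at that moment is A minor triad (A, C, E); B is not a chord tone.
It is approached by step up from A and left by step up to C.
Step in, step out in the same direction — a passing tone.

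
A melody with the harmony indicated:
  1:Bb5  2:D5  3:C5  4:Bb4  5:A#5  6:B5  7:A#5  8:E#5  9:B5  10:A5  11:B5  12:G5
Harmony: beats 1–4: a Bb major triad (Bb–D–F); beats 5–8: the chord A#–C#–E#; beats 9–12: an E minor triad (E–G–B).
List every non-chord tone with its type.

C5 (beat 3) — passing tone; B5 (beat 6) — neighbor tone; A5 (beat 10) — neighbor tone.

The harmony at that moment is Bb major triad (Bb, D, F); C5 is not a chord tone.
It is approached by step down from D5 and left by step down to Bb4.
Step in, step out in the same direction — a passing tone.
The harmony at that moment is A# minor triad (A#, C#, E#); B5 is not a chord tone.
It is approached by step up from A#5 and left by step down to A#5.
Step away and step back to the same note — a neighbor tone (upper neighbor).
The harmony at that moment is E minor triad (E, G, B); A5 is not a chord tone.
It is approached by step down from B5 and left by step up to B5.
Step away and step back to the same note — a neighbor tone (lower neighbor).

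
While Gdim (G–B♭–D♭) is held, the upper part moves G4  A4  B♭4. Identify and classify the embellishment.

The harmony at that moment is G diminished triad (G, B♭, D♭); A4 is not a chord tone.
It is approached by step up from G4 and left by step up to B♭4.
Step in, step out in the same direction — a passing tone.

A4 is a passing tone.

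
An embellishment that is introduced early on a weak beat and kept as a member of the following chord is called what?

Anticipation.

Approach: ahead of the chord change (typically by step), so it is dissonant against the current harmony. Departure: none — the same pitch is restated or held and is a chord tone of the new harmony.
Dissonant first, consonant once the harmony catches up: the note simply arrives early — an anticipation. (The reverse timing, consonant first and dissonant after the change, would be a suspension or retardation.)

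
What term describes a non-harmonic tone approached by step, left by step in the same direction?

Approach: by step. Departure: by step, continuing in the same direction.
Stepwise on both sides with no change of direction means the note fills in the space between two different chord tones — a passing tone. (Had it turned back to its starting note it would be a neighbor tone instead.)

Passing tone.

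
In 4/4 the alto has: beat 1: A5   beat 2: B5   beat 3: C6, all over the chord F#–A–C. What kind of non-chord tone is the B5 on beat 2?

Passing tone.

The harmony at that moment is F# diminished triad (F#, A, C); B5 is not a chord tone.
It is approached by step up from A5 and left by step up to C6.
Step in, step out in the same direction — a passing tone.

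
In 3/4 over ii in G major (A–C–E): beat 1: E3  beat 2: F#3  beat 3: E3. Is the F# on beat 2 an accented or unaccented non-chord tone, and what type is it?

Unaccented neighbor tone.

The harmony at that moment is A minor triad (A, C, E); F#3 is not a chord tone.
It is approached by step up from E3 and left by step down to E3.
Step away and step back to the same note — a neighbor tone (upper neighbor).
It falls on a weak beat, so it is unaccented.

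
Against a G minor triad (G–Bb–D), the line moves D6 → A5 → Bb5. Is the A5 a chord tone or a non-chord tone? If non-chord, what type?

The harmony at that moment is G minor triad (G, Bb, D); A5 is not a chord tone.
It is approached by leap down from D6 and left by step up to Bb5.
Leap in, step out — an appoggiatura.

Non-chord tone — an appoggiatura.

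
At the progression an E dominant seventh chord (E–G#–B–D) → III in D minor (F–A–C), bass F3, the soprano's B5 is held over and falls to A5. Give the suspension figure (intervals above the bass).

At the second chord the bass is F3. The suspended B5 lies a fourth above the bass; after resolving down by step to A5, the interval above the bass becomes a third.
Suspension figures are named by those two intervals: 4–3.

4–3 suspension.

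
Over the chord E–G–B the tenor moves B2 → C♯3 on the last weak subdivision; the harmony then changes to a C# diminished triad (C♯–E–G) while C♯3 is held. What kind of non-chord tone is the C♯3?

C♯3 is an anticipation.

The harmony at that moment is E minor triad (E, G, B); C♯3 is not a chord tone.
It is approached by step up from B2 and then sustained as the same pitch into the next harmony.
Arriving early and becoming a chord tone when the harmony changes — an anticipation.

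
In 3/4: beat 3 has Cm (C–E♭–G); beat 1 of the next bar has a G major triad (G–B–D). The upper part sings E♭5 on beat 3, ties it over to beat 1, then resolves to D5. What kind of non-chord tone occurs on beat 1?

Suspension.

The harmony at that moment is G major triad (G, B, D); E♭5 is not a chord tone.
It is held over (the same pitch as the preceding E♭5) and left by step down to D5.
Held over from the previous chord and resolving down by step — a suspension.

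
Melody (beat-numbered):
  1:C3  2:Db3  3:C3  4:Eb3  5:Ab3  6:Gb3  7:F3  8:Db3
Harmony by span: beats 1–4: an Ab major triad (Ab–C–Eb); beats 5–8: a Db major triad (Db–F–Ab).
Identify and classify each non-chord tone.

The harmony at that moment is Ab major triad (Ab, C, Eb); Db3 is not a chord tone.
It is approached by step up from C3 and left by step down to C3.
Step away and step back to the same note — a neighbor tone (upper neighbor).
The harmony at that moment is Db major triad (Db, F, Ab); Gb3 is not a chord tone.
It is approached by step down from Ab3 and left by step down to F3.
Step in, step out in the same direction — a passing tone.

Db3 (beat 2) — neighbor tone; Gb3 (beat 6) — passing tone.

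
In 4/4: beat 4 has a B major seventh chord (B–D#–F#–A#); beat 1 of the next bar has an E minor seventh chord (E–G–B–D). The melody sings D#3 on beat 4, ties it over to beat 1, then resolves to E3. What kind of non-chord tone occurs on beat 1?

Retardation.

The harmony at that moment is E minor seventh chord (E, G, B, D); D#3 is not a chord tone.
It is held over (the same pitch as the preceding D#3) and left by step up to E3.
Held over from the previous chord and resolving up by step — a retardation.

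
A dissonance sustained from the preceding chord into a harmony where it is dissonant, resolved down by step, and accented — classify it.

Approach: by preparation — the pitch is first a chord tone, then held (tied or repeated) while the harmony changes under it. Departure: down by step. Metric position: strong.
A prepared dissonance that resolves downward by step — a suspension. (The same figure resolving upward would be a retardation.)

Suspension.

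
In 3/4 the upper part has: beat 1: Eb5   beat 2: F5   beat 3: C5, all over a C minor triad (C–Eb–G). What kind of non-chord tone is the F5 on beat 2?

Escape tone.

The harmony at that moment is C minor triad (C, Eb, G); F5 is not a chord tone.
It is approached by step up from Eb5 and left by leap down to C5.
Step in, leap out, on a weak beat — an escape tone.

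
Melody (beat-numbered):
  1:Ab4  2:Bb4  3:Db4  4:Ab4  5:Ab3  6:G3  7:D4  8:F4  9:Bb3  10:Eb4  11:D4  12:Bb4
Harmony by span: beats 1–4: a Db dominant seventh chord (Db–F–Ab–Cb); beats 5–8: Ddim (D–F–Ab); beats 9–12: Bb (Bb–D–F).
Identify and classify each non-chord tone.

Bb4 (beat 2) — escape tone; G3 (beat 6) — escape tone; Eb4 (beat 10) — appoggiatura.

The harmony at that moment is Db dominant seventh chord (Db, F, Ab, Cb); Bb4 is not a chord tone.
It is approached by step up from Ab4 and left by leap down to Db4.
Step in, leap out — an escape tone.
The harmony at that moment is D diminished triad (D, F, Ab); G3 is not a chord tone.
It is approached by step down from Ab3 and left by leap up to D4.
Step in, leap out — an escape tone.
The harmony at that moment is Bb major triad (Bb, D, F); Eb4 is not a chord tone.
It is approached by leap up from Bb3 and left by step down to D4.
Leap in, step out — an appoggiatura.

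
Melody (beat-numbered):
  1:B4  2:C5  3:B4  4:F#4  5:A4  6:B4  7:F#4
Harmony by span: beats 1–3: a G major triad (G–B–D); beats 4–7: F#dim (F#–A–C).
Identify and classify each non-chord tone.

C5 (beat 2) — neighbor tone; B4 (beat 6) — escape tone.

The harmony at that moment is G major triad (G, B, D); C5 is not a chord tone.
It is approached by step up from B4 and left by step down to B4.
Step away and step back to the same note — a neighbor tone (upper neighbor).
The harmony at that moment is F# diminished triad (F#, A, C); B4 is not a chord tone.
It is approached by step up from A4 and left by leap down to F#4.
Step in, leap out — an escape tone.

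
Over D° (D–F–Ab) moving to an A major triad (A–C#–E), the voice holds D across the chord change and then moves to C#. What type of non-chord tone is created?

D is a suspension.

The harmony at that moment is A major triad (A, C#, E); D is not a chord tone.
It is held over (the same pitch as the preceding D) and left by step down to C#.
Held over from the previous chord and resolving down by step — a suspension.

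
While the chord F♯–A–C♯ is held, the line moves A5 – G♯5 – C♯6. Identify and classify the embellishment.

G♯5 is an escape tone.

The harmony at that moment is F♯ minor triad (F♯, A, C♯); G♯5 is not a chord tone.
It is approached by step down from A5 and left by leap up to C♯6.
Step in, leap out — an escape tone.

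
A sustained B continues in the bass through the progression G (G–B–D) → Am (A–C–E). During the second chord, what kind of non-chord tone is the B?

Pedal tone (pedal point).

The harmony at that moment is A minor triad (A, C, E); B is not a chord tone.
It is held over (the same pitch as the preceding B) and then sustained as the same pitch into the next harmony.
Sustained through a change of harmony — a pedal tone.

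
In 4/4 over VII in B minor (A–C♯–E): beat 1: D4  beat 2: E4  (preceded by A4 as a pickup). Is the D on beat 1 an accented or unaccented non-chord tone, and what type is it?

Accented appoggiatura.

The harmony at that moment is A major triad (A, C♯, E); D4 is not a chord tone.
It is approached by leap down from A4 and left by step up to E4.
Leap in, step out — an appoggiatura.
It falls on the downbeat, so it is accented.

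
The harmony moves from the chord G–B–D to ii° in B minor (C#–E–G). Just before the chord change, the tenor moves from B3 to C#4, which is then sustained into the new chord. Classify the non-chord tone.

C#4 is an anticipation.

The harmony at that moment is G major triad (G, B, D); C#4 is not a chord tone.
It is approached by step up from B3 and then sustained as the same pitch into the next harmony.
Arriving early and becoming a chord tone when the harmony changes — an anticipation.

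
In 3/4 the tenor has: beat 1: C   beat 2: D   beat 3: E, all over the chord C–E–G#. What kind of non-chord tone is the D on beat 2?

The harmony at that moment is C augmented triad (C, E, G#); D is not a chord tone.
It is approached by step up from C and left by step up to E.
Step in, step out in the same direction — a passing tone.

Passing tone.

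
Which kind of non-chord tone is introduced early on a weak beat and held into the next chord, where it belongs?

Anticipation.

Approach: ahead of the chord change (typically by step), so it is dissonant against the current harmony. Departure: none — the same pitch is restated or held and is a chord tone of the new harmony.
Dissonant first, consonant once the harmony catches up: the note simply arrives early — an anticipation. (The reverse timing, consonant first and dissonant after the change, would be a suspension or retardation.)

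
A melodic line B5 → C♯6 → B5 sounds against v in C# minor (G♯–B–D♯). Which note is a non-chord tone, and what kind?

The harmony at that moment is G♯ minor triad (G♯, B, D♯); C♯6 is not a chord tone.
It is approached by step up from B5 and left by step down to B5.
Step away and step back to the same note — a neighbor tone (upper neighbor).

C♯6 is a neighbor tone.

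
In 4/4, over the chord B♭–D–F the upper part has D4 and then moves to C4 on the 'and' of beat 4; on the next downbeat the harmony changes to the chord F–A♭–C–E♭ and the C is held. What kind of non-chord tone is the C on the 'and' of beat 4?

The harmony at that moment is B♭ major triad (B♭, D, F); C4 is not a chord tone.
It is approached by step down from D4 and then sustained as the same pitch into the next harmony.
Arriving early and becoming a chord tone when the harmony changes — an anticipation.

Anticipation.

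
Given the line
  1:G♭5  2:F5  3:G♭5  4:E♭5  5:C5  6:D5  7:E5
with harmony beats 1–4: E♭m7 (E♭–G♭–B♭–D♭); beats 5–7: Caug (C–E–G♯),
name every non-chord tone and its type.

The harmony at that moment is E♭ minor seventh chord (E♭, G♭, B♭, D♭); F5 is not a chord tone.
It is approached by step down from G♭5 and left by step up to G♭5.
Step away and step back to the same note — a neighbor tone (lower neighbor).
The harmony at that moment is C augmented triad (C, E, G♯); D5 is not a chord tone.
It is approached by step up from C5 and left by step up to E5.
Step in, step out in the same direction — a passing tone.

F5 (beat 2) — neighbor tone; D5 (beat 6) — passing tone.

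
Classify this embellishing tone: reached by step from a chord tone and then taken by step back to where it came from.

Neighbor tone.

Approach: by step. Departure: by step in the opposite direction, back to the starting pitch.
Stepwise on both sides but reversing to return to the same chord tone — a neighbor tone. (Had it continued onward in the same direction it would be a passing tone instead.)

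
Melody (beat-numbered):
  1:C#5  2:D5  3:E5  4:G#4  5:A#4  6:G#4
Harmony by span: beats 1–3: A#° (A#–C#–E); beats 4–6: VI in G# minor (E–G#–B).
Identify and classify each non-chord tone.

The harmony at that moment is A# diminished triad (A#, C#, E); D5 is not a chord tone.
It is approached by step up from C#5 and left by step up to E5.
Step in, step out in the same direction — a passing tone.
The harmony at that moment is E major triad (E, G#, B); A#4 is not a chord tone.
It is approached by step up from G#4 and left by step down to G#4.
Step away and step back to the same note — a neighbor tone (upper neighbor).

D5 (beat 2) — passing tone; A#4 (beat 5) — neighbor tone.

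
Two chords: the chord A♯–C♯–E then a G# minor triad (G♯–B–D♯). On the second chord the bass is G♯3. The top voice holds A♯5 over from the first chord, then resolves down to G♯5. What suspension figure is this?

9–8 suspension.

At the second chord the bass is G♯3. The suspended A♯5 lies a ninth above the bass; after resolving down by step to G♯5, the interval above the bass becomes an octave.
Suspension figures are named by those two intervals: 9–8.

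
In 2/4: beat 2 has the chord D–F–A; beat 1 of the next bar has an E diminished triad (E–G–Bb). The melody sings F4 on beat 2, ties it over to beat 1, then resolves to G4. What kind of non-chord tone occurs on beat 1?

Retardation.

The harmony at that moment is E diminished triad (E, G, Bb); F4 is not a chord tone.
It is held over (the same pitch as the preceding F4) and left by step up to G4.
Held over from the previous chord and resolving up by step — a retardation.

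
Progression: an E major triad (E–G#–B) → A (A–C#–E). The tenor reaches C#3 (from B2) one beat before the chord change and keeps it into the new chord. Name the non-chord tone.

The harmony at that moment is E major triad (E, G#, B); C#3 is not a chord tone.
It is approached by step up from B2 and then sustained as the same pitch into the next harmony.
Arriving early and becoming a chord tone when the harmony changes — an anticipation.

C#3 is an anticipation.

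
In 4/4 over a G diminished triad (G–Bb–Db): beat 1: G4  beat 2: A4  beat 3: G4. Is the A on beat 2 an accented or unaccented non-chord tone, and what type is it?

The harmony at that moment is G diminished triad (G, Bb, Db); A4 is not a chord tone.
It is approached by step up from G4 and left by step down to G4.
Step away and step back to the same note — a neighbor tone (upper neighbor).
It falls on a weak beat, so it is unaccented.

Unaccented neighbor tone.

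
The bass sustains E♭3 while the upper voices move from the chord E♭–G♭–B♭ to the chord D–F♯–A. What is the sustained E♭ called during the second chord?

The harmony at that moment is D major triad (D, F♯, A); E♭3 is not a chord tone.
It is held over (the same pitch as the preceding E♭3) and then sustained as the same pitch into the next harmony.
Sustained through a change of harmony — a pedal tone.

Pedal tone (pedal point).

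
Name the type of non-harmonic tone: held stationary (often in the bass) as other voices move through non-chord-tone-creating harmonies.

Approach: none. Departure: none — a single pitch is sustained while the chords change around it, passing through harmonies that do not contain it.
No melodic motion at all; the dissonance is created entirely by the moving harmonies against the stationary note — a pedal tone (pedal point).

Pedal tone.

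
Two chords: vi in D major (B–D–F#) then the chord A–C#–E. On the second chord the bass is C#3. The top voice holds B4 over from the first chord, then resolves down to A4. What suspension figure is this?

At the second chord the bass is C#3. The suspended B4 lies a seventh above the bass; after resolving down by step to A4, the interval above the bass becomes a sixth.
Suspension figures are named by those two intervals: 7–6.

7–6 suspension.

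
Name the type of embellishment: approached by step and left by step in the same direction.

Approach: by step. Departure: by step, continuing in the same direction.
Stepwise on both sides with no change of direction means the note fills in the space between two different chord tones — a passing tone. (Had it turned back to its starting note it would be a neighbor tone instead.)

Passing tone.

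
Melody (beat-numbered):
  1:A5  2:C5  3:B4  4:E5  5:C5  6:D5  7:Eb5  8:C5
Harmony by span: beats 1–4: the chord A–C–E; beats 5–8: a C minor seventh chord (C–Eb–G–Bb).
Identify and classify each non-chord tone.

B4 (beat 3) — escape tone; D5 (beat 6) — passing tone.

The harmony at that moment is A minor triad (A, C, E); B4 is not a chord tone.
It is approached by step down from C5 and left by leap up to E5.
Step in, leap out — an escape tone.
The harmony at that moment is C minor seventh chord (C, Eb, G, Bb); D5 is not a chord tone.
It is approached by step up from C5 and left by step up to Eb5.
Step in, step out in the same direction — a passing tone.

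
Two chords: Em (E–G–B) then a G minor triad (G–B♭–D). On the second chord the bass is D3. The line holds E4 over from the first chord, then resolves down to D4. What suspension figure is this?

At the second chord the bass is D3. The suspended E4 lies a ninth above the bass; after resolving down by step to D4, the interval above the bass becomes an octave.
Suspension figures are named by those two intervals: 9–8.

9–8 suspension.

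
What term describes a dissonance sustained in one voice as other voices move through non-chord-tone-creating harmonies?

Approach: none. Departure: none — a single pitch is sustained while the chords change around it, passing through harmonies that do not contain it.
No melodic motion at all; the dissonance is created entirely by the moving harmonies against the stationary note — a pedal tone (pedal point).

Pedal tone.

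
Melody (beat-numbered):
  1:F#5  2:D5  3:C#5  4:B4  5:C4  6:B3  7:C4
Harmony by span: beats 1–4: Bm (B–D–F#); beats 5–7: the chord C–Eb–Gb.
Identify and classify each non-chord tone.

C#5 (beat 3) — passing tone; B3 (beat 6) — neighbor tone.

The harmony at that moment is B minor triad (B, D, F#); C#5 is not a chord tone.
It is approached by step down from D5 and left by step down to B4.
Step in, step out in the same direction — a passing tone.
The harmony at that moment is C diminished triad (C, Eb, Gb); B3 is not a chord tone.
It is approached by step down from C4 and left by step up to C4.
Step away and step back to the same note — a neighbor tone (lower neighbor).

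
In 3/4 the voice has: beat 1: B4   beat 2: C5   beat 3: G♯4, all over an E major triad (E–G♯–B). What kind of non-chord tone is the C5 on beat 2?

Escape tone.

The harmony at that moment is E major triad (E, G♯, B); C5 is not a chord tone.
It is approached by step up from B4 and left by leap down to G♯4.
Step in, leap out, on a weak beat — an escape tone.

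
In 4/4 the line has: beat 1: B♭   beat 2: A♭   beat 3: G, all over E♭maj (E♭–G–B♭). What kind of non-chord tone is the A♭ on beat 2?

Passing tone.

The harmony at that moment is E♭ major triad (E♭, G, B♭); A♭ is not a chord tone.
It is approached by step down from B♭ and left by step down to G.
Step in, step out in the same direction — a passing tone.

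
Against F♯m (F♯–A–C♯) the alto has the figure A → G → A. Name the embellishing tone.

The harmony at that moment is F♯ minor triad (F♯, A, C♯); G is not a chord tone.
It is approached by step down from A and left by step up to A.
Step away and step back to the same note — a neighbor tone (lower neighbor).

G is a neighbor tone.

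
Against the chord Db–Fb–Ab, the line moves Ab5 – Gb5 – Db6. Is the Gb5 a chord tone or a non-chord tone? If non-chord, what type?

Non-chord tone — an escape tone.

The harmony at that moment is Db minor triad (Db, Fb, Ab); Gb5 is not a chord tone.
It is approached by step down from Ab5 and left by leap up to Db6.
Step in, leap out — an escape tone.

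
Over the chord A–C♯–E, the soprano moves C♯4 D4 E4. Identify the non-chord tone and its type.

D4 is a passing tone.

The harmony at that moment is A major triad (A, C♯, E); D4 is not a chord tone.
It is approached by step up from C♯4 and left by step up to E4.
Step in, step out in the same direction — a passing tone.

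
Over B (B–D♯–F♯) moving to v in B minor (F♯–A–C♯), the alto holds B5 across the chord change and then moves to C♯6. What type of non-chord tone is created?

B5 is a retardation.

The harmony at that moment is F♯ minor triad (F♯, A, C♯); B5 is not a chord tone.
It is held over (the same pitch as the preceding B5) and left by step up to C♯6.
Held over from the previous chord and resolving up by step — a retardation.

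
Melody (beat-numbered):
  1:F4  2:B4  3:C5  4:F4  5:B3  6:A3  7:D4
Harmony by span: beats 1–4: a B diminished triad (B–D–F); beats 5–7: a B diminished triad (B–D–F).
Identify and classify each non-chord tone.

The harmony at that moment is B diminished triad (B, D, F); C5 is not a chord tone.
It is approached by step up from B4 and left by leap down to F4.
Step in, leap out — an escape tone.
The harmony at that moment is B diminished triad (B, D, F); A3 is not a chord tone.
It is approached by step down from B3 and left by leap up to D4.
Step in, leap out — an escape tone.

C5 (beat 3) — escape tone; A3 (beat 6) — escape tone.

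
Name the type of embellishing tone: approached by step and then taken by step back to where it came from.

Approach: by step. Departure: by step in the opposite direction, back to the starting pitch.
Stepwise on both sides but reversing to return to the same chord tone — a neighbor tone. (Had it continued onward in the same direction it would be a passing tone instead.)

Neighbor tone.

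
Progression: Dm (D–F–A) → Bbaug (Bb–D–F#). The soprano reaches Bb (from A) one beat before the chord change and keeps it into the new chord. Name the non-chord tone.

Bb is an anticipation.

The harmony at that moment is D minor triad (D, F, A); Bb is not a chord tone.
It is approached by step up from A and then sustained as the same pitch into the next harmony.
Arriving early and becoming a chord tone when the harmony changes — an anticipation.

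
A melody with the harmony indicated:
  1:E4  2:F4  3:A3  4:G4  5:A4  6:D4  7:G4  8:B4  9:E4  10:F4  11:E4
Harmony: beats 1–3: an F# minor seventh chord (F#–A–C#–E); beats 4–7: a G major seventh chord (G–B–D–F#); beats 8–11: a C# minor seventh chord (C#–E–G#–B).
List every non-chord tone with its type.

The harmony at that moment is F# minor seventh chord (F#, A, C#, E); F4 is not a chord tone.
It is approached by step up from E4 and left by leap down to A3.
Step in, leap out — an escape tone.
The harmony at that moment is G major seventh chord (G, B, D, F#); A4 is not a chord tone.
It is approached by step up from G4 and left by leap down to D4.
Step in, leap out — an escape tone.
The harmony at that moment is C# minor seventh chord (C#, E, G#, B); F4 is not a chord tone.
It is approached by step up from E4 and left by step down to E4.
Step away and step back to the same note — a neighbor tone (upper neighbor).

F4 (beat 2) — escape tone; A4 (beat 5) — escape tone; F4 (beat 10) — neighbor tone.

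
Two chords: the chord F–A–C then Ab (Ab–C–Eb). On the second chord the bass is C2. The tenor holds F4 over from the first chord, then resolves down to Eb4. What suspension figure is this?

4–3 suspension.

At the second chord the bass is C2. The suspended F4 lies a fourth above the bass; after resolving down by step to Eb4, the interval above the bass becomes a third.
Suspension figures are named by those two intervals: 4–3.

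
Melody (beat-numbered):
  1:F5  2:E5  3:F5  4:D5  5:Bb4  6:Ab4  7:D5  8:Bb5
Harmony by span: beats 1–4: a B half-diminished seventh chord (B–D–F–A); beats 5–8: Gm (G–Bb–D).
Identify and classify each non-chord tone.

E5 (beat 2) — neighbor tone; Ab4 (beat 6) — escape tone.

The harmony at that moment is B half-diminished seventh chord (B, D, F, A); E5 is not a chord tone.
It is approached by step down from F5 and left by step up to F5.
Step away and step back to the same note — a neighbor tone (lower neighbor).
The harmony at that moment is G minor triad (G, Bb, D); Ab4 is not a chord tone.
It is approached by step down from Bb4 and left by leap up to D5.
Step in, leap out — an escape tone.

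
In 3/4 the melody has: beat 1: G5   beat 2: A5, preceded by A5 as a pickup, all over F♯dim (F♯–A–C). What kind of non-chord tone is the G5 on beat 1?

Lower neighbor tone.

The harmony at that moment is F♯ diminished triad (F♯, A, C); G5 is not a chord tone.
It is approached by step down from A5 and left by step up to A5.
Step away and step back to the same note — a neighbor tone (lower neighbor).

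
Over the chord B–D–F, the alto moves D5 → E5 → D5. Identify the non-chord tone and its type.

The harmony at that moment is B diminished triad (B, D, F); E5 is not a chord tone.
It is approached by step up from D5 and left by step down to D5.
Step away and step back to the same note — a neighbor tone (upper neighbor).

E5 is a neighbor tone.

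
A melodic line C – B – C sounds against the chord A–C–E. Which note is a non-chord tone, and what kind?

B is a neighbor tone.

The harmony at that moment is A minor triad (A, C, E); B is not a chord tone.
It is approached by step down from C and left by step up to C.
Step away and step back to the same note — a neighbor tone (lower neighbor).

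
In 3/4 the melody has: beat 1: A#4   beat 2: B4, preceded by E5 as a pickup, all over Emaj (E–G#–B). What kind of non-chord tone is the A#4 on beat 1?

The harmony at that moment is E major triad (E, G#, B); A#4 is not a chord tone.
It is approached by leap down from E5 and left by step up to B4.
Leap in, step out, metrically accented — an appoggiatura.

Appoggiatura.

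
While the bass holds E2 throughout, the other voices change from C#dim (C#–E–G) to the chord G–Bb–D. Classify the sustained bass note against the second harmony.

Pedal tone (pedal point).

The harmony at that moment is G minor triad (G, Bb, D); E2 is not a chord tone.
It is held over (the same pitch as the preceding E2) and then sustained as the same pitch into the next harmony.
Sustained through a change of harmony — a pedal tone.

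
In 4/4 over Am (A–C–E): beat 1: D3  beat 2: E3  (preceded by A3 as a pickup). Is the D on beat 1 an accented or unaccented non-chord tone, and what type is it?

The harmony at that moment is A minor triad (A, C, E); D3 is not a chord tone.
It is approached by leap down from A3 and left by step up to E3.
Leap in, step out — an appoggiatura.
It falls on the downbeat, so it is accented.

Accented appoggiatura.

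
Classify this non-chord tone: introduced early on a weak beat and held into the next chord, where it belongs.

Anticipation.

Approach: ahead of the chord change (typically by step), so it is dissonant against the current harmony. Departure: none — the same pitch is restated or held and is a chord tone of the new harmony.
Dissonant first, consonant once the harmony catches up: the note simply arrives early — an anticipation. (The reverse timing, consonant first and dissonant after the change, would be a suspension or retardation.)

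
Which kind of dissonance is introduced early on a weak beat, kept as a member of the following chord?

Approach: ahead of the chord change (typically by step), so it is dissonant against the current harmony. Departure: none — the same pitch is restated or held and is a chord tone of the new harmony.
Dissonant first, consonant once the harmony catches up: the note simply arrives early — an anticipation. (The reverse timing, consonant first and dissonant after the change, would be a suspension or retardation.)

Anticipation.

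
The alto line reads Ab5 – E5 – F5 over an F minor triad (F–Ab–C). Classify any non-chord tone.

The harmony at that moment is F minor triad (F, Ab, C); E5 is not a chord tone.
It is approached by leap down from Ab5 and left by step up to F5.
Leap in, step out — an appoggiatura.

E5 is an appoggiatura.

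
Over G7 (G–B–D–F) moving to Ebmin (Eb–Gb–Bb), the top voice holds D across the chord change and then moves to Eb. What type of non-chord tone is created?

D is a retardation.

The harmony at that moment is Eb minor triad (Eb, Gb, Bb); D is not a chord tone.
It is held over (the same pitch as the preceding D) and left by step up to Eb.
Held over from the previous chord and resolving up by step — a retardation.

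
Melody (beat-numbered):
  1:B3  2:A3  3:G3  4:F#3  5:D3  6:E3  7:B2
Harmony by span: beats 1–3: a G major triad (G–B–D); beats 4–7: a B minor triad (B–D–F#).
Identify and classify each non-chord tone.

The harmony at that moment is G major triad (G, B, D); A3 is not a chord tone.
It is approached by step down from B3 and left by step down to G3.
Step in, step out in the same direction — a passing tone.
The harmony at that moment is B minor triad (B, D, F#); E3 is not a chord tone.
It is approached by step up from D3 and left by leap down to B2.
Step in, leap out — an escape tone.

A3 (beat 2) — passing tone; E3 (beat 6) — escape tone.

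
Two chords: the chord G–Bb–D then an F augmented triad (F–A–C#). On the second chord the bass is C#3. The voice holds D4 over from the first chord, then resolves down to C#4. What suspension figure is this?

9–8 suspension.

At the second chord the bass is C#3. The suspended D4 lies a ninth above the bass; after resolving down by step to C#4, the interval above the bass becomes an octave.
Suspension figures are named by those two intervals: 9–8.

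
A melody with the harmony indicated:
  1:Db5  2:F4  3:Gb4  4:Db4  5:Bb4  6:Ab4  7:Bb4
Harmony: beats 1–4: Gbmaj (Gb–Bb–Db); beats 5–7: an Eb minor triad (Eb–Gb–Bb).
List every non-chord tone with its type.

The harmony at that moment is Gb major triad (Gb, Bb, Db); F4 is not a chord tone.
It is approached by leap down from Db5 and left by step up to Gb4.
Leap in, step out — an appoggiatura.
The harmony at that moment is Eb minor triad (Eb, Gb, Bb); Ab4 is not a chord tone.
It is approached by step down from Bb4 and left by step up to Bb4.
Step away and step back to the same note — a neighbor tone (lower neighbor).

F4 (beat 2) — appoggiatura; Ab4 (beat 6) — neighbor tone.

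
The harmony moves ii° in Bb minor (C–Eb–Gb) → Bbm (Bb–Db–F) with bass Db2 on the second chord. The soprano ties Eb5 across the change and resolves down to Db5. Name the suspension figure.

9–8 suspension.

At the second chord the bass is Db2. The suspended Eb5 lies a ninth above the bass; after resolving down by step to Db5, the interval above the bass becomes an octave.
Suspension figures are named by those two intervals: 9–8.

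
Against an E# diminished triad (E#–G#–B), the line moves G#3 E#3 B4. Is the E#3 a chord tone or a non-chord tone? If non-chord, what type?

Chord tone (the root of E# diminished triad).

E# diminished triad contains E#, G#, B; E# is the root, so it is a chord tone.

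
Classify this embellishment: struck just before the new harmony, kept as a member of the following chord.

Approach: ahead of the chord change (typically by step), so it is dissonant against the current harmony. Departure: none — the same pitch is restated or held and is a chord tone of the new harmony.
Dissonant first, consonant once the harmony catches up: the note simply arrives early — an anticipation. (The reverse timing, consonant first and dissonant after the change, would be a suspension or retardation.)

Anticipation.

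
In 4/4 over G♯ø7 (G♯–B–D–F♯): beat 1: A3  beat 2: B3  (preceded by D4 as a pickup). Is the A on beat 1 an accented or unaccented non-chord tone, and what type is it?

Accented appoggiatura.

The harmony at that moment is G♯ half-diminished seventh chord (G♯, B, D, F♯); A3 is not a chord tone.
It is approached by leap down from D4 and left by step up to B3.
Leap in, step out — an appoggiatura.
It falls on the downbeat, so it is accented.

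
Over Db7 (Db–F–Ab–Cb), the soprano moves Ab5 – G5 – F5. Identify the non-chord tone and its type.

The harmony at that moment is Db dominant seventh chord (Db, F, Ab, Cb); G5 is not a chord tone.
It is approached by step down from Ab5 and left by step down to F5.
Step in, step out in the same direction — a passing tone.

G5 is a passing tone.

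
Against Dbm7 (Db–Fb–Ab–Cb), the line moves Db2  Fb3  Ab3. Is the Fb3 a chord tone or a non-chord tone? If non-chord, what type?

Chord tone (the third of Db minor seventh chord).

Db minor seventh chord contains Db, Fb, Ab, Cb; Fb is the third, so it is a chord tone.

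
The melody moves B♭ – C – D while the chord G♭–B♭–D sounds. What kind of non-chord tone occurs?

The harmony at that moment is G♭ augmented triad (G♭, B♭, D); C is not a chord tone.
It is approached by step up from B♭ and left by step up to D.
Step in, step out in the same direction — a passing tone.

C is a passing tone.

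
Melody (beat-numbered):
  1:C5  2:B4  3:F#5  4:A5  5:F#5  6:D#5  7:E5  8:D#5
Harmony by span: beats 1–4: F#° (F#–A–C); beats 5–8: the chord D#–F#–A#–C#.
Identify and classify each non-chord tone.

B4 (beat 2) — escape tone; E5 (beat 7) — neighbor tone.

The harmony at that moment is F# diminished triad (F#, A, C); B4 is not a chord tone.
It is approached by step down from C5 and left by leap up to F#5.
Step in, leap out — an escape tone.
The harmony at that moment is D# minor seventh chord (D#, F#, A#, C#); E5 is not a chord tone.
It is approached by step up from D#5 and left by step down to D#5.
Step away and step back to the same note — a neighbor tone (upper neighbor).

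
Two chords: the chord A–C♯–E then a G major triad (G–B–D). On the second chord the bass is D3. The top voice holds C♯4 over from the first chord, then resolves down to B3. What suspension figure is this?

7–6 suspension.

At the second chord the bass is D3. The suspended C♯4 lies a seventh above the bass; after resolving down by step to B3, the interval above the bass becomes a sixth.
Suspension figures are named by those two intervals: 7–6.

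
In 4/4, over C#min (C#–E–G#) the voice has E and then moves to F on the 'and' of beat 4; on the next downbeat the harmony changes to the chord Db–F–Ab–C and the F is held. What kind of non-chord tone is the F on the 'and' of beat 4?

The harmony at that moment is C# minor triad (C#, E, G#); F is not a chord tone.
It is approached by step up from E and then sustained as the same pitch into the next harmony.
Arriving early and becoming a chord tone when the harmony changes — an anticipation.

Anticipation.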